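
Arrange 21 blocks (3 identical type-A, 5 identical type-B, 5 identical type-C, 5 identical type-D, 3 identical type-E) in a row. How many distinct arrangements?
21! / (3! × 5! × 5! × 5! × 3!) = 821292151680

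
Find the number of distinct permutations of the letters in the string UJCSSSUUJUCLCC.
14! / (2! × 1! × 4! × 4! × 3!) = 12612600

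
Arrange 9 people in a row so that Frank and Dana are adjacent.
Treat as block: (9-1)! × 2! = 40320 × 2 = 80640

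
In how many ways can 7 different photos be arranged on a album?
7! = 5040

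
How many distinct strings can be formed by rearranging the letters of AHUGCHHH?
8! / (1! × 4! × 1! × 1! × 1!) = 1680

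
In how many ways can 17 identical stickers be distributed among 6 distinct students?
C(17+6-1, 6-1) = C(22, 5) = 26334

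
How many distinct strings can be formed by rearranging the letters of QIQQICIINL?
10! / (1! × 4! × 1! × 3! × 1!) = 25200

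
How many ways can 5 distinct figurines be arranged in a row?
5! = 120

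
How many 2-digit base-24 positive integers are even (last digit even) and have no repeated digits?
Last∈{0,2,4,6,8,10,12,14,16,18,20,22}. Last=0: 23. Last nonzero: 11×22×P(22,0) = 242. Total = 265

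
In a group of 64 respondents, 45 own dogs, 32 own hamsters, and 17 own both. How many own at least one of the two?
|A∪B| = |A| + |B| - |A∩B| = 45 + 32 - 17 = 60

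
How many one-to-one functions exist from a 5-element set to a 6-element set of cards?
P(6,5) = 6!/(6-5)! = 720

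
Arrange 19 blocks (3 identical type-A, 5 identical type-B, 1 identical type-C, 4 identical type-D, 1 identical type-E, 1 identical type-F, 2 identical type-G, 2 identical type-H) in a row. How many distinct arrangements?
19! / (3! × 5! × 1! × 4! × 1! × 1! × 2! × 2!) = 1759911753600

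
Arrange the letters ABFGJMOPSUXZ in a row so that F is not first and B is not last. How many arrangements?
By inclusion-exclusion: 12! - 2×(12-1)! + (12-2)! = 479001600 - 79833600 + 3628800 = 402796800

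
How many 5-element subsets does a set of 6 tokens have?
C(6,5) = 6!/(5!×1!) = 6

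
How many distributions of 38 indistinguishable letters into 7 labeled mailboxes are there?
C(38+7-1, 7-1) = C(44, 6) = 7059052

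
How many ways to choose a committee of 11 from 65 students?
C(65,11) = 65!/(11!×54!) = 895068996640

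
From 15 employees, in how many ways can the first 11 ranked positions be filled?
P(15,11) = 15!/(15-11)! = 54486432000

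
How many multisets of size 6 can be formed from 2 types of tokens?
C(6+2-1, 2-1) = C(7, 1) = 7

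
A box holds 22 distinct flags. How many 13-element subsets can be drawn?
C(22,13) = 22!/(13!×9!) = 497420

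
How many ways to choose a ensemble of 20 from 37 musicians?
C(37,20) = 37!/(20!×17!) = 15905368710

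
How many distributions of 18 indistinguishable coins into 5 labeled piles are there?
C(18+5-1, 5-1) = C(22, 4) = 7315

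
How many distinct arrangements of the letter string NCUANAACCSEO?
12! / (3! × 1! × 1! × 1! × 2! × 3! × 1!) = 6652800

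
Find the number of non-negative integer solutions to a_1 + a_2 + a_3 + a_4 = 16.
C(16+4-1, 4-1) = C(19, 3) = 969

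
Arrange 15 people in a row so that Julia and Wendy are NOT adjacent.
Total - adjacent = 15! - (15-1)!×2 = 1307674368000 - 174356582400 = 1133317785600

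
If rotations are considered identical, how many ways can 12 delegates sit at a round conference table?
Circular: fix one position, arrange the rest. (12-1)! = 39916800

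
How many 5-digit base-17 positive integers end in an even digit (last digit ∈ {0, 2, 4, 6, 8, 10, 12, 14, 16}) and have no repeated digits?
Last∈{0,2,4,6,8,10,12,14,16}. Last=0: 43680. Last nonzero: 8×15×P(15,3) = 327600. Total = 371280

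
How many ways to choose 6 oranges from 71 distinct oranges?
C(71,6) = 71!/(6!×65!) = 143218999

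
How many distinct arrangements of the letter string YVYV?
4! / (2! × 2!) = 6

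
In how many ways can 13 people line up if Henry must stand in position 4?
Fix one position: (13-1)! = 479001600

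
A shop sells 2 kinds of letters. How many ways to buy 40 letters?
C(40+2-1, 2-1) = C(41, 1) = 41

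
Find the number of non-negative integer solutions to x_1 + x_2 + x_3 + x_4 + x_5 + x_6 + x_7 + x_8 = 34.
C(34+8-1, 8-1) = C(41, 7) = 22481940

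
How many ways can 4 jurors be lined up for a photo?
4! = 24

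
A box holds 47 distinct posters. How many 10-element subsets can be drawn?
C(47,10) = 47!/(10!×37!) = 5178066751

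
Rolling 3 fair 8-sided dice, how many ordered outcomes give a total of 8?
Coefficient of x^8 in (x + x² + ... + x^8)^3. By inclusion-exclusion on dice exceeding 8: Σ_j (-1)^j C(3,j)·C(8-1-8j, 2) = C(3,0)·C(7,2) = 1·21 = 21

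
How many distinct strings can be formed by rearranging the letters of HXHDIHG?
7! / (1! × 1! × 1! × 3! × 1!) = 840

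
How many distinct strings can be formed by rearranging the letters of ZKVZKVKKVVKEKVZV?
16! / (1! × 3! × 6! × 6!) = 6726720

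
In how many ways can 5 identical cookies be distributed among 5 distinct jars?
C(5+5-1, 5-1) = C(9, 4) = 126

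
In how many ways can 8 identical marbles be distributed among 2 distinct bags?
C(8+2-1, 2-1) = C(9, 1) = 9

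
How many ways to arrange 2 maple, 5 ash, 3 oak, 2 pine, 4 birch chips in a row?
16! / (2! × 5! × 3! × 2! × 4!) = 302702400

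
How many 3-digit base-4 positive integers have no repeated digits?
First digit: 3 choices (nonzero). Then descending: 3 × 3 × 2 = 18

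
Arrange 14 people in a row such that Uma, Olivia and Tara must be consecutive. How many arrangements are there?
Treat the 3 as one block: (14-3+1)! × 3! = 479001600 × 6 = 2874009600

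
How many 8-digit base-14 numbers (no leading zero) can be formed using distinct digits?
First digit: 13 choices (nonzero). Then descending: 13 × 13 × 12 × 11 × 10 × 9 × 8 × 7 = 112432320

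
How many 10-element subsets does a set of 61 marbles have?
C(61,10) = 61!/(10!×51!) = 90177170226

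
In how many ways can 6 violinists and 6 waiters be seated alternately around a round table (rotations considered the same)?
Fix one of the violinists: (6-1)! ways for the remaining violinists, × 6! ways for the waiters = 120 × 720 = 86400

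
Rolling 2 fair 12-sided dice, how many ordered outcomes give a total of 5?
Coefficient of x^5 in (x + x² + ... + x^12)^2. By inclusion-exclusion on dice exceeding 12: Σ_j (-1)^j C(2,j)·C(5-1-12j, 1) = C(2,0)·C(4,1) = 1·4 = 4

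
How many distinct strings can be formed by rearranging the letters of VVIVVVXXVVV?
11! / (1! × 8! × 2!) = 495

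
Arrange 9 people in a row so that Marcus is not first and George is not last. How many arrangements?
By inclusion-exclusion: 9! - 2×(9-1)! + (9-2)! = 362880 - 80640 + 5040 = 287280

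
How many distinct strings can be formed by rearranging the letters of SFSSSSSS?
8! / (7! × 1!) = 8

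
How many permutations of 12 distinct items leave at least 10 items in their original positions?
Exactly j fixed points: C(12,j)·!(12-j); sum over j ≥ 10 (derangement numbers via !m = (m-1)·(!(m-1) + !(m-2)): !0..!2 = 1, 0, 1). Σ_{j=10}^{12} C(12,j)·!(12-j) = C(12,10)·!2 + C(12,11)·!1 + C(12,12)·!0 = 66·1 + 12·0 + 1·1 = 67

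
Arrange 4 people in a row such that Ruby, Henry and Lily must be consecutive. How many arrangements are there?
Treat the 3 as one block: (4-3+1)! × 3! = 2 × 6 = 12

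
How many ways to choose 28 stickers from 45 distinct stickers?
C(45,28) = 45!/(28!×17!) = 1103068603890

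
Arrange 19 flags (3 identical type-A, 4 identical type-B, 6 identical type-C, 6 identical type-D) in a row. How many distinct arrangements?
19! / (3! × 4! × 6! × 6!) = 1629547920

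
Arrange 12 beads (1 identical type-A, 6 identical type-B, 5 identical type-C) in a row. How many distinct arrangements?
12! / (1! × 6! × 5!) = 5544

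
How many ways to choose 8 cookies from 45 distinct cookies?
C(45,8) = 45!/(8!×37!) = 215553195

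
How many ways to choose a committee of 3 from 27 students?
C(27,3) = 27!/(3!×24!) = 2925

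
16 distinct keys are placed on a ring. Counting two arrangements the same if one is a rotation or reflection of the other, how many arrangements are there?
(16-1)!/2 = 1307674368000/2 = 653837184000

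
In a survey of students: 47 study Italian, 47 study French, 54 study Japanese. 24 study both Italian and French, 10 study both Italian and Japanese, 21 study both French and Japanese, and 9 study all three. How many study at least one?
|A∪B∪C| = 47+47+54-24-10-21+9 = 102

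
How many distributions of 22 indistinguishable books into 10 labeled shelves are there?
C(22+10-1, 10-1) = C(31, 9) = 20160075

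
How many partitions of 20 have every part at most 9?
Let r_j(i) = number of partitions of i into parts ≤ j, for i = 0..20. r_1(i) = 1 for all i; r_j(i) = r_{j-1}(i) + r_j(i-j). Rows j = 2..9: ≤2: 1 1 2 2 3 3 4 4 5 5 6 6 7 7 8 8 9 9 10 10 11; ≤3: 1 1 2 3 4 5 7 8 10 12 14 16 19 21 24 27 30 33 37 40 44; ≤4: 1 1 2 3 5 6 9 11 15 18 23 27 34 39 47 54 64 72 84 94 108; ≤5: 1 1 2 3 5 7 10 13 18 23 30 37 47 57 70 84 101 119 141 164 192; ≤6: 1 1 2 3 5 7 11 14 20 26 35 44 58 71 90 110 136 163 199 235 282; ≤7: 1 1 2 3 5 7 11 15 21 28 38 49 65 82 105 131 164 201 248 300 364; ≤8: 1 1 2 3 5 7 11 15 22 29 40 52 70 89 116 146 186 230 288 352 434; ≤9: 1 1 2 3 5 7 11 15 22 30 41 54 73 94 123 157 201 252 318 393 488. r_9(20) = 488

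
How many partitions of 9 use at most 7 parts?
By conjugation, equals partitions of 9 into parts ≤ 7. Let r_j(i) = number of partitions of i into parts ≤ j, for i = 0..9. r_1(i) = 1 for all i; r_j(i) = r_{j-1}(i) + r_j(i-j). Rows j = 2..7: ≤2: 1 1 2 2 3 3 4 4 5 5; ≤3: 1 1 2 3 4 5 7 8 10 12; ≤4: 1 1 2 3 5 6 9 11 15 18; ≤5: 1 1 2 3 5 7 10 13 18 23; ≤6: 1 1 2 3 5 7 11 14 20 26; ≤7: 1 1 2 3 5 7 11 15 21 28. r_7(9) = 28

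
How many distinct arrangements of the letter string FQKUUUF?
7! / (2! × 1! × 3! × 1!) = 420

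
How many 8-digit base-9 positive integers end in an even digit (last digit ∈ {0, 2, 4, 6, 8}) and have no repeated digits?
Last∈{0,2,4,6,8}. Last=0: 40320. Last nonzero: 4×7×P(7,6) = 141120. Total = 181440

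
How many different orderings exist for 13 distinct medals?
13! = 6227020800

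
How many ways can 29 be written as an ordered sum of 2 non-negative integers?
C(29+2-1, 2-1) = C(30, 1) = 30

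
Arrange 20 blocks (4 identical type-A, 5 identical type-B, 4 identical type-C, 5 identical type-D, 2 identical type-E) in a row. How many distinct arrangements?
20! / (4! × 5! × 4! × 5! × 2!) = 146659312800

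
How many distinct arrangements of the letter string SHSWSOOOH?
9! / (3! × 1! × 2! × 3!) = 5040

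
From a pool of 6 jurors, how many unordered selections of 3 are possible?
C(6,3) = 6!/(3!×3!) = 20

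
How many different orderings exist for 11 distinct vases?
11! = 39916800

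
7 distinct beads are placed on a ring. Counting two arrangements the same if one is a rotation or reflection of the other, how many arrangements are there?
(7-1)!/2 = 720/2 = 360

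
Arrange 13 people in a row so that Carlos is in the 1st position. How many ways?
Fix one position: (13-1)! = 479001600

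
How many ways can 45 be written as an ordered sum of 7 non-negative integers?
C(45+7-1, 7-1) = C(51, 6) = 18009460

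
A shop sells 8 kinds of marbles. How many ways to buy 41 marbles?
C(41+8-1, 8-1) = C(48, 7) = 73629072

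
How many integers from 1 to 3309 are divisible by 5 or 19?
⌊3309/5⌋ + ⌊3309/19⌋ - ⌊3309/95⌋ = 661 + 174 - 34 = 801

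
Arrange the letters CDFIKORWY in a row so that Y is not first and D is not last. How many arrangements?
By inclusion-exclusion: 9! - 2×(9-1)! + (9-2)! = 362880 - 80640 + 5040 = 287280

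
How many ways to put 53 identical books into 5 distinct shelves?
C(53+5-1, 5-1) = C(57, 4) = 395010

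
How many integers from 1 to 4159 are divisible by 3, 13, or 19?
⌊4159/3⌋+⌊4159/13⌋+⌊4159/19⌋ - ⌊4159/39⌋-⌊4159/57⌋-⌊4159/247⌋ + ⌊4159/741⌋ = 1386+319+218 - 106-72-16 + 5 = 1734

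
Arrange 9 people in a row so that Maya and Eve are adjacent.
Treat as block: (9-1)! × 2! = 40320 × 2 = 80640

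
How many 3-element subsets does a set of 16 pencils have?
C(16,3) = 16!/(3!×13!) = 560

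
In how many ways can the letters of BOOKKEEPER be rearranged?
10! / (1! × 2! × 2! × 3! × 1! × 1!) = 151200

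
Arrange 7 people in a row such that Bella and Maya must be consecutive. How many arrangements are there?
Treat the 2 as one block: (7-2+1)! × 2! = 720 × 2 = 1440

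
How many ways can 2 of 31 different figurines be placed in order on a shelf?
P(31,2) = 31!/(31-2)! = 930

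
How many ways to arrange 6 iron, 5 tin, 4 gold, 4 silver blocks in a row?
19! / (6! × 5! × 4! × 4!) = 2444321880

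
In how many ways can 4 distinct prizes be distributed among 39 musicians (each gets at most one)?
P(39,4) = 39!/(39-4)! = 1974024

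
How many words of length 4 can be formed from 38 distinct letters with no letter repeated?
P(38,4) = 38!/(38-4)! = 1771560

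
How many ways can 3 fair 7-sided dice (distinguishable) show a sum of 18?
Coefficient of x^18 in (x + x² + ... + x^7)^3. By inclusion-exclusion on dice exceeding 7: Σ_j (-1)^j C(3,j)·C(18-1-7j, 2) = C(3,0)·C(17,2) - C(3,1)·C(10,2) + C(3,2)·C(3,2) = 1·136 - 3·45 + 3·3 = 10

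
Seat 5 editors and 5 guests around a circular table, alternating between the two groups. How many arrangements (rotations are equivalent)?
Fix one of the editors: (5-1)! ways for the remaining editors, × 5! ways for the guests = 24 × 120 = 2880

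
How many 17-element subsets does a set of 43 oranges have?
C(43,17) = 43!/(17!×26!) = 421171648758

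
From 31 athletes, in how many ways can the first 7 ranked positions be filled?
P(31,7) = 31!/(31-7)! = 13253058000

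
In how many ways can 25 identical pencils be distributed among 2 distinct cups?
C(25+2-1, 2-1) = C(26, 1) = 26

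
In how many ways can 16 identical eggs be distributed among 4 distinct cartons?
C(16+4-1, 4-1) = C(19, 3) = 969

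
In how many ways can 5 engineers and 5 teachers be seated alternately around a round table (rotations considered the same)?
Fix one of the engineers: (5-1)! ways for the remaining engineers, × 5! ways for the teachers = 24 × 120 = 2880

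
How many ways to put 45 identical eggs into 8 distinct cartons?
C(45+8-1, 8-1) = C(52, 7) = 133784560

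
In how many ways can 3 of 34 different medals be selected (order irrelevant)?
C(34,3) = 34!/(3!×31!) = 5984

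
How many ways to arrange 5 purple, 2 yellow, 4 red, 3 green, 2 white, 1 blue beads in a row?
17! / (5! × 2! × 4! × 3! × 2! × 1!) = 5145940800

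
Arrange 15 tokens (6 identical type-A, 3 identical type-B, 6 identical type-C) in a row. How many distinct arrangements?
15! / (6! × 3! × 6!) = 420420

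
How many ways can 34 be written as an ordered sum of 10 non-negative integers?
C(34+10-1, 10-1) = C(43, 9) = 563921995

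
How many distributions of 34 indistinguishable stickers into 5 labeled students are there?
C(34+5-1, 5-1) = C(38, 4) = 73815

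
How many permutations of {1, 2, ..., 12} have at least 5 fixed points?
Exactly j fixed points: C(12,j)·!(12-j); sum over j ≥ 5 (derangement numbers via !m = (m-1)·(!(m-1) + !(m-2)): !0..!7 = 1, 0, 1, 2, 9, 44, 265, 1854). Σ_{j=5}^{12} C(12,j)·!(12-j) = C(12,5)·!7 + C(12,6)·!6 + C(12,7)·!5 + C(12,8)·!4 + C(12,9)·!3 + C(12,10)·!2 + C(12,11)·!1 + C(12,12)·!0 = 792·1854 + 924·265 + 792·44 + 495·9 + 220·2 + 66·1 + 12·0 + 1·1 = 1753038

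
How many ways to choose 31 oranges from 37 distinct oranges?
C(37,31) = 37!/(31!×6!) = 2324784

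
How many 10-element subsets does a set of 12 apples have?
C(12,10) = 12!/(10!×2!) = 66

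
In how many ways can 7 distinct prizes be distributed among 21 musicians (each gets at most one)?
P(21,7) = 21!/(21-7)! = 586051200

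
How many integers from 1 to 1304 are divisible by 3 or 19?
⌊1304/3⌋ + ⌊1304/19⌋ - ⌊1304/57⌋ = 434 + 68 - 22 = 480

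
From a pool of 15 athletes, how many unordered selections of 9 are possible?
C(15,9) = 15!/(9!×6!) = 5005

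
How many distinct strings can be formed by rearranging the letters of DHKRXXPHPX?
10! / (1! × 1! × 2! × 2! × 1! × 3!) = 151200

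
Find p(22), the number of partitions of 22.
Pentagonal recurrence p(n) = p(n-1) + p(n-2) - p(n-5) - p(n-7) + p(n-12) + p(n-15) - ... gives p(0..21) = 1, 1, 2, 3, 5, 7, 11, 15, 22, 30, 42, 56, 77, 101, 135, 176, 231, 297, 385, 490, 627, 792. p(22) = p(21) + p(20) - p(17) - p(15) + p(10) + p(7) - p(0) = 792 + 627 - 297 - 176 + 42 + 15 - 1 = 1002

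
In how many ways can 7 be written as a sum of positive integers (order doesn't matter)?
Pentagonal recurrence p(n) = p(n-1) + p(n-2) - p(n-5) - p(n-7) + p(n-12) + p(n-15) - ... gives p(0..6) = 1, 1, 2, 3, 5, 7, 11. p(7) = p(6) + p(5) - p(2) - p(0) = 11 + 7 - 2 - 1 = 15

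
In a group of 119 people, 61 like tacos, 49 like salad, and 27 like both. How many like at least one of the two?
|A∪B| = |A| + |B| - |A∩B| = 61 + 49 - 27 = 83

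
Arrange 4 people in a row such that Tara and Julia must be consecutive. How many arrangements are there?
Treat the 2 as one block: (4-2+1)! × 2! = 6 × 2 = 12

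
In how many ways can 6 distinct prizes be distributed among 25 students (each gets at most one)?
P(25,6) = 25!/(25-6)! = 127512000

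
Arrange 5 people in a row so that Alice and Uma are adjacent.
Treat as block: (5-1)! × 2! = 24 × 2 = 48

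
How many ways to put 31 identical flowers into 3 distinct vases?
C(31+3-1, 3-1) = C(33, 2) = 528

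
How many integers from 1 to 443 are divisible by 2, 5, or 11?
⌊443/2⌋+⌊443/5⌋+⌊443/11⌋ - ⌊443/10⌋-⌊443/22⌋-⌊443/55⌋ + ⌊443/110⌋ = 221+88+40 - 44-20-8 + 4 = 281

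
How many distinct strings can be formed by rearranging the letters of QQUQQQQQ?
8! / (1! × 7!) = 8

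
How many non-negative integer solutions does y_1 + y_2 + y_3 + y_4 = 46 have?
C(46+4-1, 4-1) = C(49, 3) = 18424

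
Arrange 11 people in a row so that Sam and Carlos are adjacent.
Treat as block: (11-1)! × 2! = 3628800 × 2 = 7257600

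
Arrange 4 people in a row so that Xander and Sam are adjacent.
Treat as block: (4-1)! × 2! = 6 × 2 = 12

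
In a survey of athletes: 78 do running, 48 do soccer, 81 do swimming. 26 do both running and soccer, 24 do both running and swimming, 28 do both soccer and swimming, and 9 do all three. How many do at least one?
|A∪B∪C| = 78+48+81-26-24-28+9 = 138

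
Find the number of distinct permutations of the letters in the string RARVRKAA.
8! / (1! × 1! × 3! × 3!) = 1120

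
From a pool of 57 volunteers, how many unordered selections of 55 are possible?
C(57,55) = 57!/(55!×2!) = 1596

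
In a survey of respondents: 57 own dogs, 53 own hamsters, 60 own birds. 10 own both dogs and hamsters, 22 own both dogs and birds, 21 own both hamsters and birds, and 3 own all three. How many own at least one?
|A∪B∪C| = 57+53+60-10-22-21+3 = 120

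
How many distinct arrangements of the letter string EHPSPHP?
7! / (3! × 2! × 1! × 1!) = 420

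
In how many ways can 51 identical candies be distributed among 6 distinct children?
C(51+6-1, 6-1) = C(56, 5) = 3819816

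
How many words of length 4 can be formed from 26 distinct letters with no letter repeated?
P(26,4) = 26!/(26-4)! = 358800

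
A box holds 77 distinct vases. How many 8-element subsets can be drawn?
C(77,8) = 77!/(8!×69!) = 21042072975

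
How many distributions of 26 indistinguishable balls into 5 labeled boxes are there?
C(26+5-1, 5-1) = C(30, 4) = 27405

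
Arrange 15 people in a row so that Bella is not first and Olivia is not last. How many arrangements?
By inclusion-exclusion: 15! - 2×(15-1)! + (15-2)! = 1307674368000 - 174356582400 + 6227020800 = 1139544806400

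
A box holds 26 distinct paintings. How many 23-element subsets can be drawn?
C(26,23) = 26!/(23!×3!) = 2600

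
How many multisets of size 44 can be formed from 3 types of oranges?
C(44+3-1, 3-1) = C(46, 2) = 1035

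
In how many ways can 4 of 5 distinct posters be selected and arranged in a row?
P(5,4) = 5!/(5-4)! = 120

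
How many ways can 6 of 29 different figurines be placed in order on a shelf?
P(29,6) = 29!/(29-6)! = 342014400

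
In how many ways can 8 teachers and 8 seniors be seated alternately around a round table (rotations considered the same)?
Fix one of the teachers: (8-1)! ways for the remaining teachers, × 8! ways for the seniors = 5040 × 40320 = 203212800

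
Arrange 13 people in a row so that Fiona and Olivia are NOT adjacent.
Total - adjacent = 13! - (13-1)!×2 = 6227020800 - 958003200 = 5269017600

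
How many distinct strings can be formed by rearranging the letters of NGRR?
4! / (1! × 1! × 2!) = 12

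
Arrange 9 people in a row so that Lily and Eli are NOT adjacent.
Total - adjacent = 9! - (9-1)!×2 = 362880 - 80640 = 282240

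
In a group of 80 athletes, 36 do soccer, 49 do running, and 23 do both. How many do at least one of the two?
|A∪B| = |A| + |B| - |A∩B| = 36 + 49 - 23 = 62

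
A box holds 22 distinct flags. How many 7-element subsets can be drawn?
C(22,7) = 22!/(7!×15!) = 170544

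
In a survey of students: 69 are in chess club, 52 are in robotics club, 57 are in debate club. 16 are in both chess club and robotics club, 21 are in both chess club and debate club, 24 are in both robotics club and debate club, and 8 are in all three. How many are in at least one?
|A∪B∪C| = 69+52+57-16-21-24+8 = 125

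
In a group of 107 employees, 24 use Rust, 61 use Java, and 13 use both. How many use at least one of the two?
|A∪B| = |A| + |B| - |A∩B| = 24 + 61 - 13 = 72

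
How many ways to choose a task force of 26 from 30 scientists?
C(30,26) = 30!/(26!×4!) = 27405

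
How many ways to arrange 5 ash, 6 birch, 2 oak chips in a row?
13! / (5! × 6! × 2!) = 36036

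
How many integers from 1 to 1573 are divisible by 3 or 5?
⌊1573/3⌋ + ⌊1573/5⌋ - ⌊1573/15⌋ = 524 + 314 - 104 = 734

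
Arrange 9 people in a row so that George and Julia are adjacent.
Treat as block: (9-1)! × 2! = 40320 × 2 = 80640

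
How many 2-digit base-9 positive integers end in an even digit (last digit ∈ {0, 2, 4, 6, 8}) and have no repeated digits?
Last∈{0,2,4,6,8}. Last=0: 8. Last nonzero: 4×7×P(7,0) = 28. Total = 36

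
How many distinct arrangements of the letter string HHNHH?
5! / (4! × 1!) = 5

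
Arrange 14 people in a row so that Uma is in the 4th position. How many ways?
Fix one position: (14-1)! = 6227020800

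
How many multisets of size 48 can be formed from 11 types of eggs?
C(48+11-1, 11-1) = C(58, 10) = 52179482355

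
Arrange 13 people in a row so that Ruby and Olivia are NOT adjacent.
Total - adjacent = 13! - (13-1)!×2 = 6227020800 - 958003200 = 5269017600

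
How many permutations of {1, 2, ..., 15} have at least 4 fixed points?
Exactly j fixed points: C(15,j)·!(15-j); sum over j ≥ 4 (derangement numbers via !m = (m-1)·(!(m-1) + !(m-2)): !0..!11 = 1, 0, 1, 2, 9, 44, 265, 1854, 14833, 133496, 1334961, 14684570). Σ_{j=4}^{15} C(15,j)·!(15-j) = C(15,4)·!11 + C(15,5)·!10 + C(15,6)·!9 + C(15,7)·!8 + C(15,8)·!7 + C(15,9)·!6 + C(15,10)·!5 + C(15,11)·!4 + C(15,12)·!3 + C(15,13)·!2 + C(15,14)·!1 + C(15,15)·!0 = 1365·14684570 + 3003·1334961 + 5005·133496 + 6435·14833 + 6435·1854 + 5005·265 + 3003·44 + 1365·9 + 455·2 + 105·1 + 15·0 + 1·1 = 24830326016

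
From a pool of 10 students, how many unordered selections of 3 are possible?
C(10,3) = 10!/(3!×7!) = 120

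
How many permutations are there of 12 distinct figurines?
12! = 479001600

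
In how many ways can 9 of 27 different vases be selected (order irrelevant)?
C(27,9) = 27!/(9!×18!) = 4686825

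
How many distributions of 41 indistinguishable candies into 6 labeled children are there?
C(41+6-1, 6-1) = C(46, 5) = 1370754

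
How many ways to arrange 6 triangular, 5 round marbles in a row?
11! / (6! × 5!) = 462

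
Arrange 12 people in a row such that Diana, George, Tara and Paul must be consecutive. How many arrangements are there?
Treat the 4 as one block: (12-4+1)! × 4! = 362880 × 24 = 8709120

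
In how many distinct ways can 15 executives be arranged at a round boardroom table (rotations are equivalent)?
Circular: fix one position, arrange the rest. (15-1)! = 87178291200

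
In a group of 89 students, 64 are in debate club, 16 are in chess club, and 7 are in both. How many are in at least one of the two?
|A∪B| = |A| + |B| - |A∩B| = 64 + 16 - 7 = 73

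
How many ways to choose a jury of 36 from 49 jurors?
C(49,36) = 49!/(36!×13!) = 262596783764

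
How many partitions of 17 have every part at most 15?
Let r_j(i) = number of partitions of i into parts ≤ j, for i = 0..17. r_1(i) = 1 for all i; r_j(i) = r_{j-1}(i) + r_j(i-j). Rows j = 2..15: ≤2: 1 1 2 2 3 3 4 4 5 5 6 6 7 7 8 8 9 9; ≤3: 1 1 2 3 4 5 7 8 10 12 14 16 19 21 24 27 30 33; ≤4: 1 1 2 3 5 6 9 11 15 18 23 27 34 39 47 54 64 72; ≤5: 1 1 2 3 5 7 10 13 18 23 30 37 47 57 70 84 101 119; ≤6: 1 1 2 3 5 7 11 14 20 26 35 44 58 71 90 110 136 163; ≤7: 1 1 2 3 5 7 11 15 21 28 38 49 65 82 105 131 164 201; ≤8: 1 1 2 3 5 7 11 15 22 29 40 52 70 89 116 146 186 230; ≤9: 1 1 2 3 5 7 11 15 22 30 41 54 73 94 123 157 201 252; ≤10: 1 1 2 3 5 7 11 15 22 30 42 55 75 97 128 164 212 267; ≤11: 1 1 2 3 5 7 11 15 22 30 42 56 76 99 131 169 219 278; ≤12: 1 1 2 3 5 7 11 15 22 30 42 56 77 100 133 172 224 285; ≤13: 1 1 2 3 5 7 11 15 22 30 42 56 77 101 134 174 227 290; ≤14: 1 1 2 3 5 7 11 15 22 30 42 56 77 101 135 175 229 293; ≤15: 1 1 2 3 5 7 11 15 22 30 42 56 77 101 135 176 230 295. r_15(17) = 295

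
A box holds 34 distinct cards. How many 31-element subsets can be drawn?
C(34,31) = 34!/(31!×3!) = 5984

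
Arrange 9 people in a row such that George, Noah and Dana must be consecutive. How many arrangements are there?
Treat the 3 as one block: (9-3+1)! × 3! = 5040 × 6 = 30240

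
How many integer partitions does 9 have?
Pentagonal recurrence p(n) = p(n-1) + p(n-2) - p(n-5) - p(n-7) + p(n-12) + p(n-15) - ... gives p(0..8) = 1, 1, 2, 3, 5, 7, 11, 15, 22. p(9) = p(8) + p(7) - p(4) - p(2) = 22 + 15 - 5 - 2 = 30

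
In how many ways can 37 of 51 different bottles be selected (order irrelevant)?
C(51,37) = 51!/(37!×14!) = 1292706174900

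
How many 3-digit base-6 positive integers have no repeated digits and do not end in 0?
Last digit: 5 nonzero choices. First digit: 4 (nonzero, ≠last). Middle 1: P(4,1) = 4. Total = 80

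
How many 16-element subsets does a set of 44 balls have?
C(44,16) = 44!/(16!×28!) = 416714805914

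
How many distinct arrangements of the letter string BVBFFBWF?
8! / (3! × 1! × 1! × 3!) = 1120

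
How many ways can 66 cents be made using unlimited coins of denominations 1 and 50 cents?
Coefficient of x^66 in 1/(1-x^1) · 1/(1-x^50). Use j coins of 50 for j = 0..⌊66/50⌋ = 1, the rest in 1s: 1 + 1 = 2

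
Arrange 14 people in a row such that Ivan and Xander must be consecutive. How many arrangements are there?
Treat the 2 as one block: (14-2+1)! × 2! = 6227020800 × 2 = 12454041600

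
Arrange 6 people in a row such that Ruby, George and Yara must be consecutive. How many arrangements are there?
Treat the 3 as one block: (6-3+1)! × 3! = 24 × 6 = 144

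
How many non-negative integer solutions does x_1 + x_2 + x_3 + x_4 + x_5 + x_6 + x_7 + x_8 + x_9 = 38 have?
C(38+9-1, 9-1) = C(46, 8) = 260932815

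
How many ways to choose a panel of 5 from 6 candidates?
C(6,5) = 6!/(5!×1!) = 6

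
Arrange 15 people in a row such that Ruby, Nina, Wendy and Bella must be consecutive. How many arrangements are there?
Treat the 4 as one block: (15-4+1)! × 4! = 479001600 × 24 = 11496038400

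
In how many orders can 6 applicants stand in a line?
6! = 720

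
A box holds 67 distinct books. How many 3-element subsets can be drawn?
C(67,3) = 67!/(3!×64!) = 47905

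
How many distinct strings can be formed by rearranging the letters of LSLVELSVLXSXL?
13! / (1! × 3! × 2! × 5! × 2!) = 2162160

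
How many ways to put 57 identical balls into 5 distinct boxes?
C(57+5-1, 5-1) = C(61, 4) = 521855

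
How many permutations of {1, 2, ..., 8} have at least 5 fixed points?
Exactly j fixed points: C(8,j)·!(8-j); sum over j ≥ 5 (derangement numbers via !m = (m-1)·(!(m-1) + !(m-2)): !0..!3 = 1, 0, 1, 2). Σ_{j=5}^{8} C(8,j)·!(8-j) = C(8,5)·!3 + C(8,6)·!2 + C(8,7)·!1 + C(8,8)·!0 = 56·2 + 28·1 + 8·0 + 1·1 = 141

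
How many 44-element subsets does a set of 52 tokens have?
C(52,44) = 52!/(44!×8!) = 752538150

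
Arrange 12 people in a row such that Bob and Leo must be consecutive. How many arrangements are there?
Treat the 2 as one block: (12-2+1)! × 2! = 39916800 × 2 = 79833600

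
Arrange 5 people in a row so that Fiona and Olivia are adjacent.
Treat as block: (5-1)! × 2! = 24 × 2 = 48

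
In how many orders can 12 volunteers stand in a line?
12! = 479001600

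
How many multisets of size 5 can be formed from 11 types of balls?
C(5+11-1, 11-1) = C(15, 10) = 3003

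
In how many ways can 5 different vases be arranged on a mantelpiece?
5! = 120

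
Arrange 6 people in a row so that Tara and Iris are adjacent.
Treat as block: (6-1)! × 2! = 120 × 2 = 240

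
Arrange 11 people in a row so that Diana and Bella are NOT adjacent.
Total - adjacent = 11! - (11-1)!×2 = 39916800 - 7257600 = 32659200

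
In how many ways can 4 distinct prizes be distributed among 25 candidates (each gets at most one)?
P(25,4) = 25!/(25-4)! = 303600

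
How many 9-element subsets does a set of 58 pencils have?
C(58,9) = 58!/(9!×49!) = 10648873950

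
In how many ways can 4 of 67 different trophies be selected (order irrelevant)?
C(67,4) = 67!/(4!×63!) = 766480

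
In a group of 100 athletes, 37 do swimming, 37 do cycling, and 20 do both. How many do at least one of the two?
|A∪B| = |A| + |B| - |A∩B| = 37 + 37 - 20 = 54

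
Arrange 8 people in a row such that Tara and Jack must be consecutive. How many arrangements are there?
Treat the 2 as one block: (8-2+1)! × 2! = 5040 × 2 = 10080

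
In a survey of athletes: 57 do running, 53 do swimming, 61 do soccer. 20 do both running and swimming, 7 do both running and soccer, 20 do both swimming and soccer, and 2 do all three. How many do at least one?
|A∪B∪C| = 57+53+61-20-7-20+2 = 126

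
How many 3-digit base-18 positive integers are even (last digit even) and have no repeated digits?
Last∈{0,2,4,6,8,10,12,14,16}. Last=0: 272. Last nonzero: 8×16×P(16,1) = 2048. Total = 2320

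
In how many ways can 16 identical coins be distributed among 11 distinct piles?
C(16+11-1, 11-1) = C(26, 10) = 5311735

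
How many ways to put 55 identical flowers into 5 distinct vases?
C(55+5-1, 5-1) = C(59, 4) = 455126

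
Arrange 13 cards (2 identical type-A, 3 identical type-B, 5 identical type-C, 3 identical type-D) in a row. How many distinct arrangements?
13! / (2! × 3! × 5! × 3!) = 720720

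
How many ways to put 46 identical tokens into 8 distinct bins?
C(46+8-1, 8-1) = C(53, 7) = 154143080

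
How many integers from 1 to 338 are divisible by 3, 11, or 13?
⌊338/3⌋+⌊338/11⌋+⌊338/13⌋ - ⌊338/33⌋-⌊338/39⌋-⌊338/143⌋ + ⌊338/429⌋ = 112+30+26 - 10-8-2 + 0 = 148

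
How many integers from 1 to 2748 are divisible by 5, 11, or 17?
⌊2748/5⌋+⌊2748/11⌋+⌊2748/17⌋ - ⌊2748/55⌋-⌊2748/85⌋-⌊2748/187⌋ + ⌊2748/935⌋ = 549+249+161 - 49-32-14 + 2 = 866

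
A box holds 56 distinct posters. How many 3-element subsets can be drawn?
C(56,3) = 56!/(3!×53!) = 27720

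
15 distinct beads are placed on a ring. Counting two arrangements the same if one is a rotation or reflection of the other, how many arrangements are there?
(15-1)!/2 = 87178291200/2 = 43589145600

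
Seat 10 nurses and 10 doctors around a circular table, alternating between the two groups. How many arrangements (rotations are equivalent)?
Fix one of the nurses: (10-1)! ways for the remaining nurses, × 10! ways for the doctors = 362880 × 3628800 = 1316818944000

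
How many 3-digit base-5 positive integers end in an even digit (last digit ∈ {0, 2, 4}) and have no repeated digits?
Last∈{0,2,4}. Last=0: 12. Last nonzero: 2×3×P(3,1) = 18. Total = 30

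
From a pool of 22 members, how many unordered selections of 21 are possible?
C(22,21) = 22!/(21!×1!) = 22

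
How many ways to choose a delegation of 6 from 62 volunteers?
C(62,6) = 62!/(6!×56!) = 61474519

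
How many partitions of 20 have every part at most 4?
Let r_j(i) = number of partitions of i into parts ≤ j, for i = 0..20. r_1(i) = 1 for all i; r_j(i) = r_{j-1}(i) + r_j(i-j). Rows j = 2..4: ≤2: 1 1 2 2 3 3 4 4 5 5 6 6 7 7 8 8 9 9 10 10 11; ≤3: 1 1 2 3 4 5 7 8 10 12 14 16 19 21 24 27 30 33 37 40 44; ≤4: 1 1 2 3 5 6 9 11 15 18 23 27 34 39 47 54 64 72 84 94 108. r_4(20) = 108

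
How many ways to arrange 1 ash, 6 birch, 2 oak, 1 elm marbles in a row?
10! / (1! × 6! × 2! × 1!) = 2520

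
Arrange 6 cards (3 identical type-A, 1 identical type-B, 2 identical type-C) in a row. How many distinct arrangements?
6! / (3! × 1! × 2!) = 60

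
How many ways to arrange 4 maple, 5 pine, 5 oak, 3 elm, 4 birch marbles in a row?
21! / (4! × 5! × 5! × 3! × 4!) = 1026615189600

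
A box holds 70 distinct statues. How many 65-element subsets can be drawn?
C(70,65) = 70!/(65!×5!) = 12103014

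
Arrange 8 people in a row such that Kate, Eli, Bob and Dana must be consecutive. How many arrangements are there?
Treat the 4 as one block: (8-4+1)! × 4! = 120 × 24 = 2880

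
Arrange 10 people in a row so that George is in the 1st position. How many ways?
Fix one position: (10-1)! = 362880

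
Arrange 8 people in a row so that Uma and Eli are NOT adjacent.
Total - adjacent = 8! - (8-1)!×2 = 40320 - 10080 = 30240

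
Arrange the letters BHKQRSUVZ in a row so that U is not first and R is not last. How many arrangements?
By inclusion-exclusion: 9! - 2×(9-1)! + (9-2)! = 362880 - 80640 + 5040 = 287280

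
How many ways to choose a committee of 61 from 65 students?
C(65,61) = 65!/(61!×4!) = 677040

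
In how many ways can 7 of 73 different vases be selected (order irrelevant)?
C(73,7) = 73!/(7!×66!) = 1629348612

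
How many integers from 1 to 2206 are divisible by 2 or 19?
⌊2206/2⌋ + ⌊2206/19⌋ - ⌊2206/38⌋ = 1103 + 116 - 58 = 1161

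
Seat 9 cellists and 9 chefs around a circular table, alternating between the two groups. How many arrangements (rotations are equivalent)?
Fix one of the cellists: (9-1)! ways for the remaining cellists, × 9! ways for the chefs = 40320 × 362880 = 14631321600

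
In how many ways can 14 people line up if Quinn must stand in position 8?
Fix one position: (14-1)! = 6227020800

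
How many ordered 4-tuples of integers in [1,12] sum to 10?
Coefficient of x^10 in (x + x² + ... + x^12)^4. By inclusion-exclusion on dice exceeding 12: Σ_j (-1)^j C(4,j)·C(10-1-12j, 3) = C(4,0)·C(9,3) = 1·84 = 84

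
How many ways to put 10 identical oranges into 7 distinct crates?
C(10+7-1, 7-1) = C(16, 6) = 8008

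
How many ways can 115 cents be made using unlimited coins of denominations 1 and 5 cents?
Coefficient of x^115 in 1/(1-x^1) · 1/(1-x^5). Use j coins of 5 for j = 0..⌊115/5⌋ = 23, the rest in 1s: 23 + 1 = 24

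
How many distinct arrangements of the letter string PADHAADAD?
9! / (4! × 1! × 3! × 1!) = 2520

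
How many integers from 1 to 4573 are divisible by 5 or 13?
⌊4573/5⌋ + ⌊4573/13⌋ - ⌊4573/65⌋ = 914 + 351 - 70 = 1195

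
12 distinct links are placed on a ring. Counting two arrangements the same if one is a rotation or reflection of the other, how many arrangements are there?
(12-1)!/2 = 39916800/2 = 19958400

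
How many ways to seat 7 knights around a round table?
Circular: fix one position, arrange the rest. (7-1)! = 720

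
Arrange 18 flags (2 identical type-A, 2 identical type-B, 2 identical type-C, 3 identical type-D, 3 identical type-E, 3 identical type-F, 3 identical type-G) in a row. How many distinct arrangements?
18! / (2! × 2! × 2! × 3! × 3! × 3! × 3!) = 617512896000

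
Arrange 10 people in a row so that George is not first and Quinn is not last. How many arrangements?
By inclusion-exclusion: 10! - 2×(10-1)! + (10-2)! = 3628800 - 725760 + 40320 = 2943360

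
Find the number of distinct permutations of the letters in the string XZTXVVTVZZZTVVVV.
16! / (3! × 4! × 2! × 7!) = 14414400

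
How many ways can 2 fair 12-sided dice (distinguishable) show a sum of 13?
Coefficient of x^13 in (x + x² + ... + x^12)^2. By inclusion-exclusion on dice exceeding 12: Σ_j (-1)^j C(2,j)·C(13-1-12j, 1) = C(2,0)·C(12,1) = 1·12 = 12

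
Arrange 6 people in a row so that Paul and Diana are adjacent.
Treat as block: (6-1)! × 2! = 120 × 2 = 240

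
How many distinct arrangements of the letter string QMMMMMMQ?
8! / (6! × 2!) = 28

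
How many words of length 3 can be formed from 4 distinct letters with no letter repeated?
P(4,3) = 4!/(4-3)! = 24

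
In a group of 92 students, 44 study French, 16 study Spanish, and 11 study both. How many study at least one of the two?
|A∪B| = |A| + |B| - |A∩B| = 44 + 16 - 11 = 49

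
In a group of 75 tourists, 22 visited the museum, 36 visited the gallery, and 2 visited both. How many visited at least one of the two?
|A∪B| = |A| + |B| - |A∩B| = 22 + 36 - 2 = 56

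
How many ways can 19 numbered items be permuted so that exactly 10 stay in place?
Choose the 10 fixed points C(19,10) = 92378, derange the rest: !9 = Σ_{j=0}^{9} (-1)^j·9!/j! = 362880 - 362880 + 181440 - 60480 + 15120 - 3024 + 504 - 72 + 9 - 1 = 133496. Product = 92378 × 133496 = 12332093488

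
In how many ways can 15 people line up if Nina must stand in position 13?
Fix one position: (15-1)! = 87178291200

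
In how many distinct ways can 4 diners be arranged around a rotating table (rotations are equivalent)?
Circular: fix one position, arrange the rest. (4-1)! = 6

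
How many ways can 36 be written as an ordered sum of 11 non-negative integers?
C(36+11-1, 11-1) = C(46, 10) = 4076350421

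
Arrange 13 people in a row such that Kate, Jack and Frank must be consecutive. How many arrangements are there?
Treat the 3 as one block: (13-3+1)! × 3! = 39916800 × 6 = 239500800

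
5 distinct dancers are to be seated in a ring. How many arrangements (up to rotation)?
Circular: fix one position, arrange the rest. (5-1)! = 24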